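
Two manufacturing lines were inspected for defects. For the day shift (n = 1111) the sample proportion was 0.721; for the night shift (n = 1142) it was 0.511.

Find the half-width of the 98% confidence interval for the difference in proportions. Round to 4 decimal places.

0.0465

Each SE is √(p̂(1−p̂)/n): √(0.7210·0.2790/1111) = 0.01346 and √(0.5110·0.4890/1142) = 0.01479.
SE(p̂₁ − p̂₂) = √(SE₁² + SE₂²) = √(0.0001811716 + 0.0002187441) = 0.02000, since the two samples are independent.
At 98% confidence z* = 2.326; margin = 2.326 × 0.02000 = 0.04652.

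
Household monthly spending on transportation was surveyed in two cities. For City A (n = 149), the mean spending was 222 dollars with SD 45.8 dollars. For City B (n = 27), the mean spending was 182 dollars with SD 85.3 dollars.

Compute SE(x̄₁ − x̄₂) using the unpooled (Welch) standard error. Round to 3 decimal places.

16.839

SE₁ = s₁/√n₁ = 45.8/√149 = 3.7521; SE₂ = 85.3/√27 = 16.4160.
Independent samples, unequal variances: SE_diff = √(SE₁² + SE₂²) = √(14.07825441 + 269.485056) = 16.8393.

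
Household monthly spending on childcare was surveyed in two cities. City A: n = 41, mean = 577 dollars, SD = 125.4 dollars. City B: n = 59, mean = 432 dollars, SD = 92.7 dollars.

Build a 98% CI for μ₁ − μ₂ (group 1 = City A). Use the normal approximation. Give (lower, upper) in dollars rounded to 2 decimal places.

Per-group SEs: s₁/√n₁ = 125.4/√41 = 19.5842, s₂/√n₂ = 92.7/√59 = 12.0685.
Unpooled SE of the difference: √(383.54088964 + 145.64869225) = 23.0041.
Margin of error = z* · SE = 2.326 × 23.0041 = 53.5075.
x̄₁ − x̄₂ = 577 − 432 = 145.0000.
CI: 145.0000 ± 53.5075 = (91.49, 198.51).

(91.49, 198.51)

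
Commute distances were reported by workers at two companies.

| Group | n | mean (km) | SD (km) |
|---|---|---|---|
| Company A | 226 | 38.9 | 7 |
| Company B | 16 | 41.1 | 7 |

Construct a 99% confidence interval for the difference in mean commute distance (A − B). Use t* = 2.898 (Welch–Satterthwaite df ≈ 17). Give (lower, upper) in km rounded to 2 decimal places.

SE₁ = s₁/√n₁ = 7/√226 = 0.4656; SE₂ = 7/√16 = 1.7500.
Independent samples, unequal variances: SE_diff = √(SE₁² + SE₂²) = √(0.21678336 + 3.0625) = 1.8109.
t* = 2.898, so margin of error = 2.898 × 1.8109 = 5.2480.
Difference in means = 38.9 − 41.1 = -2.2000.
-2.2000 ± 5.2480 → (-7.45, 3.05).

(-7.45, 3.05)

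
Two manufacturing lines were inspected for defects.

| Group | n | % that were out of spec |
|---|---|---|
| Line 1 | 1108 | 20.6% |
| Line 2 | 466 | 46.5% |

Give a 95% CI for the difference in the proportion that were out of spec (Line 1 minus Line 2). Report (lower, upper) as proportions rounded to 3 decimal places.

(-0.310, -0.208)

SE₁ = √(p̂₁(1−p̂₁)/n₁) = √(0.2060·0.7940/1108) = 0.01215; SE₂ = √(0.4650·0.5350/466) = 0.02311.
Independent samples: SE of the difference = √(SE₁² + SE₂²) = √(0.0001476225 + 0.0005340721) = 0.02611.
z* for 95% confidence is 1.960, so the margin of error is 1.960 × 0.02611 = 0.05118.
Point estimate p̂₁ − p̂₂ = 0.2060 − 0.4650 = -0.2590.
-0.2590 ± 0.05118 → (-0.310, -0.208).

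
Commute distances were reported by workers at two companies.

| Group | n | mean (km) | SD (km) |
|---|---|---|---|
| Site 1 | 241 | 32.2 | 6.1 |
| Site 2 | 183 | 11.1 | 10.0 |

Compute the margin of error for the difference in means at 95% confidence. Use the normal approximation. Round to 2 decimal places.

1.64

Standard errors of each mean: 6.1/√241 = 0.3929 and 10.0/√183 = 0.7392.
SE(x̄₁ − x̄₂) = √(0.3929² + 0.7392²) = 0.8371 for independent samples with unequal variances.
With z* = 1.960, the margin is 1.960 × 0.8371 = 1.6407.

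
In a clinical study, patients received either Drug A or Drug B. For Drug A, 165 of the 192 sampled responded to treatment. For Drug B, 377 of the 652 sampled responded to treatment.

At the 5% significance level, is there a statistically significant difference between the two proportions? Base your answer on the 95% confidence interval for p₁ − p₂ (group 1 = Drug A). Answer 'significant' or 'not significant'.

significant

First, p̂₁ = 165/192 = 0.8594; p̂₂ = 377/652 = 0.5782.
The two standard errors are √(0.8594×0.1406/192) = 0.02509 and √(0.5782×0.4218/652) = 0.01934.
Because the samples are independent, SE_diff = √(0.02509² + 0.01934²) = 0.03168.
Using z* = 1.960 for 95%, ME = 1.960 × 0.03168 = 0.06209.
p̂₁ − p̂₂ = 0.2812; interval 0.2812 ± 0.06209 gives (0.21911, 0.34329).
The interval (0.21911, 0.34329) does not contain 0, so the difference is significant.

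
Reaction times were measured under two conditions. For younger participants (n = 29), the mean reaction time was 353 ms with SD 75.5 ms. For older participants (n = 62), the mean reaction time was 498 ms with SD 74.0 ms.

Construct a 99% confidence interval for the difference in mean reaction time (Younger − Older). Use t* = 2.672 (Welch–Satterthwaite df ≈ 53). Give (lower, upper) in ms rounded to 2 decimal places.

Per-group SEs: s₁/√n₁ = 75.5/√29 = 14.0200, s₂/√n₂ = 74.0/√62 = 9.3980.
Unpooled SE of the difference: √(196.5604 + 88.322404) = 16.8785.
Margin of error = t* · SE = 2.672 × 16.8785 = 45.0994.
x̄₁ − x̄₂ = 353 − 498 = -145.0000.
CI: -145.0000 ± 45.0994 = (-190.10, -99.90).

(-190.10, -99.90)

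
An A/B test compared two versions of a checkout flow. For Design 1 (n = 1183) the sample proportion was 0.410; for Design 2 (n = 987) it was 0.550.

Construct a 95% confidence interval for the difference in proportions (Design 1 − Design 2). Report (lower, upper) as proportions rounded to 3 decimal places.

(-0.182, -0.098)

The two standard errors are √(0.4100×0.5900/1183) = 0.01430 and √(0.5500×0.4500/987) = 0.01584.
Because the samples are independent, SE_diff = √(0.01430² + 0.01584²) = 0.02134.
Using z* = 1.960 for 95%, ME = 1.960 × 0.02134 = 0.04183.
p̂₁ − p̂₂ = -0.1400; interval -0.1400 ± 0.04183 gives (-0.182, -0.098).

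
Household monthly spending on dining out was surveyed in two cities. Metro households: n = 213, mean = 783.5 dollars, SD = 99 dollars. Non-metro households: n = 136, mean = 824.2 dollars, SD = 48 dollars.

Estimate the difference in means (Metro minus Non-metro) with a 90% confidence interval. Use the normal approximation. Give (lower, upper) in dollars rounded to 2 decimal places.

Per-group SEs: s₁/√n₁ = 99/√213 = 6.7834, s₂/√n₂ = 48/√136 = 4.1160.
Unpooled SE of the difference: √(46.01451556 + 16.941456) = 7.9345.
Margin of error = z* · SE = 1.645 × 7.9345 = 13.0523.
x̄₁ − x̄₂ = 783.5 − 824.2 = -40.7000.
CI: -40.7000 ± 13.0523 = (-53.75, -27.65).

(-53.75, -27.65)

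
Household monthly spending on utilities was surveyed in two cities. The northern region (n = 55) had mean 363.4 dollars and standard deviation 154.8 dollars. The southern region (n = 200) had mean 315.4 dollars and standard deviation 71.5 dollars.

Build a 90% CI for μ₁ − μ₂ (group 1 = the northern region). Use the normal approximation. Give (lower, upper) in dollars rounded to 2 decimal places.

(12.67, 83.33)

SE₁ = s₁/√n₁ = 154.8/√55 = 20.8732; SE₂ = 71.5/√200 = 5.0558.
Independent samples, unequal variances: SE_diff = √(SE₁² + SE₂²) = √(435.69047824 + 25.56111364) = 21.4768.
z* = 1.645, so margin of error = 1.645 × 21.4768 = 35.3293.
Difference in means = 363.4 − 315.4 = 48.0000.
48.0000 ± 35.3293 → (12.67, 83.33).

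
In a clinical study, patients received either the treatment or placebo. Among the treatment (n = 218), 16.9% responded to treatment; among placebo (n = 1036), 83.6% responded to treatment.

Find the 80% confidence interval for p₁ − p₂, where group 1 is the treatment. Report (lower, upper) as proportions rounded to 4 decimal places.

(-0.7027, -0.6313)

Each SE is √(p̂(1−p̂)/n): √(0.1690·0.8310/218) = 0.02538 and √(0.8360·0.1640/1036) = 0.01150.
SE(p̂₁ − p̂₂) = √(SE₁² + SE₂²) = √(0.0006441444 + 0.00013225) = 0.02786, since the two samples are independent.
At 80% confidence z* = 1.282; margin = 1.282 × 0.02786 = 0.03572.
The difference is 0.1690 − 0.8360 = -0.6670, so the interval is -0.6670 ± 0.03572 = (-0.7027, -0.6313).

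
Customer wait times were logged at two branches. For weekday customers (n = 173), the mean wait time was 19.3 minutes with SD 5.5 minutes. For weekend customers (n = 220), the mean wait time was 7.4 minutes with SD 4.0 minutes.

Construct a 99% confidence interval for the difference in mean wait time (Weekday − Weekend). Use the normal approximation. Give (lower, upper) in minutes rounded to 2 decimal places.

SE₁ = s₁/√n₁ = 5.5/√173 = 0.4182; SE₂ = 4.0/√220 = 0.2697.
Independent samples, unequal variances: SE_diff = √(SE₁² + SE₂²) = √(0.17489124 + 0.07273809) = 0.4976.
z* = 2.576, so margin of error = 2.576 × 0.4976 = 1.2818.
Difference in means = 19.3 − 7.4 = 11.9000.
11.9000 ± 1.2818 → (10.62, 13.18).

(10.62, 13.18)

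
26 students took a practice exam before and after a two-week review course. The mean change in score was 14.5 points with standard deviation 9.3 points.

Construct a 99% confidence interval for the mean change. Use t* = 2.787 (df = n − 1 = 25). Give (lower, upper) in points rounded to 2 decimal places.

(9.42, 19.58)

This is a matched-pairs design, so SE = s_d/√n = 9.3/√26 = 1.8239.
Margin = 2.787 × 1.8239 = 5.0832; the interval is 14.5 ± 5.0832 = (9.42, 19.58).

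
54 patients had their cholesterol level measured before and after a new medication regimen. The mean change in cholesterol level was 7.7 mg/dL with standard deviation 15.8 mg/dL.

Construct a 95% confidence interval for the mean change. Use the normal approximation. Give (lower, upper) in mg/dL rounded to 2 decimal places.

(3.49, 11.91)

Paired design: SE = s_d/√n = 15.8/√54 = 2.1501.
z* = 1.960; margin of error = 1.960 × 2.1501 = 4.2142.
7.7 ± 4.2142 → (3.49, 11.91).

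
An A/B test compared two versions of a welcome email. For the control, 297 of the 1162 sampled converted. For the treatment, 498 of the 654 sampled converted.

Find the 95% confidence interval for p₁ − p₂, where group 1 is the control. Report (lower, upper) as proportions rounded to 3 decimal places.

(-0.547, -0.465)

Sample proportions: 297/1162 = 0.2556, 498/654 = 0.7615.
Each SE is √(p̂(1−p̂)/n): √(0.2556·0.7444/1162) = 0.01280 and √(0.7615·0.2385/654) = 0.01666.
SE(p̂₁ − p̂₂) = √(SE₁² + SE₂²) = √(0.00016384 + 0.0002775556) = 0.02101, since the two samples are independent.
At 95% confidence z* = 1.960; margin = 1.960 × 0.02101 = 0.04118.
The difference is 0.2556 − 0.7615 = -0.5059, so the interval is -0.5059 ± 0.04118 = (-0.547, -0.465).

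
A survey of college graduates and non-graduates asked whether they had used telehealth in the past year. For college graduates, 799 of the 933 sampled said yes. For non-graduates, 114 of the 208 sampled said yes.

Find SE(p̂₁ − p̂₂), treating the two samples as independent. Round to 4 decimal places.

p̂₁ = 799/933 = 0.8564 and p̂₂ = 114/208 = 0.5481.
SE₁ = √(p̂₁(1−p̂₁)/n₁) = √(0.8564·0.1436/933) = 0.01148; SE₂ = √(0.5481·0.4519/208) = 0.03451.
Independent samples: SE of the difference = √(SE₁² + SE₂²) = √(0.0001317904 + 0.0011909401) = 0.03637.

0.0364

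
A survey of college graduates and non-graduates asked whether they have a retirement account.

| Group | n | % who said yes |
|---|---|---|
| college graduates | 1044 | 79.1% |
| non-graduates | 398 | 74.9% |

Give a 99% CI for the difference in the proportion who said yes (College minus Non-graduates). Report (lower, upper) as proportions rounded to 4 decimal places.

The two standard errors are √(0.7910×0.2090/1044) = 0.01258 and √(0.7490×0.2510/398) = 0.02173.
Because the samples are independent, SE_diff = √(0.01258² + 0.02173²) = 0.02511.
Using z* = 2.576 for 99%, ME = 2.576 × 0.02511 = 0.06468.
p̂₁ − p̂₂ = 0.0420; interval 0.0420 ± 0.06468 gives (-0.0227, 0.1067).

(-0.0227, 0.1067)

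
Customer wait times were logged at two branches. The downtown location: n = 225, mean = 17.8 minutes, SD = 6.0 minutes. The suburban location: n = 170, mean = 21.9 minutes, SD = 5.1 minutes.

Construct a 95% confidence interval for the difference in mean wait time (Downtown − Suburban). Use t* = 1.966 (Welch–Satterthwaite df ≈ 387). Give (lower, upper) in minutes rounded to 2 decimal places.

Per-group SEs: s₁/√n₁ = 6.0/√225 = 0.4000, s₂/√n₂ = 5.1/√170 = 0.3912.
Unpooled SE of the difference: √(0.16 + 0.15303744) = 0.5595.
Margin of error = t* · SE = 1.966 × 0.5595 = 1.1000.
x̄₁ − x̄₂ = 17.8 − 21.9 = -4.1000.
CI: -4.1000 ± 1.1000 = (-5.20, -3.00).

(-5.20, -3.00)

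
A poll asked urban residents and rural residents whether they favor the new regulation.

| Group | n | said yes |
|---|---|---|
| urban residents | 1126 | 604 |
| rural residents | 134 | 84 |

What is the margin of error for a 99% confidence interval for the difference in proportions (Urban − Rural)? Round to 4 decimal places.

Sample proportions: 604/1126 = 0.5364, 84/134 = 0.6269.
Each SE is √(p̂(1−p̂)/n): √(0.5364·0.4636/1126) = 0.01486 and √(0.6269·0.3731/134) = 0.04178.
SE(p̂₁ − p̂₂) = √(SE₁² + SE₂²) = √(0.0002208196 + 0.0017455684) = 0.04434, since the two samples are independent.
At 99% confidence z* = 2.576; margin = 2.576 × 0.04434 = 0.11422.

0.1142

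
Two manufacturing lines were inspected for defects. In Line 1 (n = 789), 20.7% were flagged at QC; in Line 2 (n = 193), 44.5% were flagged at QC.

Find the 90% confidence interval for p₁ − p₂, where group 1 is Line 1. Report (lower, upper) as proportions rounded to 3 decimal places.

(-0.301, -0.175)

SE₁ = √(p̂₁(1−p̂₁)/n₁) = √(0.2070·0.7930/789) = 0.01442; SE₂ = √(0.4450·0.5550/193) = 0.03577.
Independent samples: SE of the difference = √(SE₁² + SE₂²) = √(0.0002079364 + 0.0012794929) = 0.03857.
z* for 90% confidence is 1.645, so the margin of error is 1.645 × 0.03857 = 0.06345.
Point estimate p̂₁ − p̂₂ = 0.2070 − 0.4450 = -0.2380.
-0.2380 ± 0.06345 → (-0.301, -0.175).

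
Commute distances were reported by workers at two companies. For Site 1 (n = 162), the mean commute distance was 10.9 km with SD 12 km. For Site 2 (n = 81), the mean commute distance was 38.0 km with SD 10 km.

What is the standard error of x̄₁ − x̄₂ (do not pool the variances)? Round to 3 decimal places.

1.457

SE₁ = s₁/√n₁ = 12/√162 = 0.9428; SE₂ = 10/√81 = 1.1111.
Independent samples, unequal variances: SE_diff = √(SE₁² + SE₂²) = √(0.88887184 + 1.23454321) = 1.4572.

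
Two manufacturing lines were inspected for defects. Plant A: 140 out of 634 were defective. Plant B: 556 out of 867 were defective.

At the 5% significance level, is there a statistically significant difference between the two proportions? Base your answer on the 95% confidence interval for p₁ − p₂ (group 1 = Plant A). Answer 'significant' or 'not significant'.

significant

p̂₁ = 140/634 = 0.2208 and p̂₂ = 556/867 = 0.6413.
SE₁ = √(p̂₁(1−p̂₁)/n₁) = √(0.2208·0.7792/634) = 0.01647; SE₂ = √(0.6413·0.3587/867) = 0.01629.
Independent samples: SE of the difference = √(SE₁² + SE₂²) = √(0.0002712609 + 0.0002653641) = 0.02317.
z* for 95% confidence is 1.960, so the margin of error is 1.960 × 0.02317 = 0.04541.
Point estimate p̂₁ − p̂₂ = 0.2208 − 0.6413 = -0.4205.
-0.4205 ± 0.04541 → (-0.46591, -0.37509).
The interval (-0.46591, -0.37509) does not contain 0, so the difference is significant.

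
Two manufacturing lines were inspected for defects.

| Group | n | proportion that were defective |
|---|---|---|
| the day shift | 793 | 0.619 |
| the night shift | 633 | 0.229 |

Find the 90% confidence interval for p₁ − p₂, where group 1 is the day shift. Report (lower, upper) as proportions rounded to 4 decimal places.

(0.3505, 0.4295)

SE₁ = √(p̂₁(1−p̂₁)/n₁) = √(0.6190·0.3810/793) = 0.01725; SE₂ = √(0.2290·0.7710/633) = 0.01670.
Independent samples: SE of the difference = √(SE₁² + SE₂²) = √(0.0002975625 + 0.00027889) = 0.02401.
z* for 90% confidence is 1.645, so the margin of error is 1.645 × 0.02401 = 0.03950.
Point estimate p̂₁ − p̂₂ = 0.6190 − 0.2290 = 0.3900.
0.3900 ± 0.03950 → (0.3505, 0.4295).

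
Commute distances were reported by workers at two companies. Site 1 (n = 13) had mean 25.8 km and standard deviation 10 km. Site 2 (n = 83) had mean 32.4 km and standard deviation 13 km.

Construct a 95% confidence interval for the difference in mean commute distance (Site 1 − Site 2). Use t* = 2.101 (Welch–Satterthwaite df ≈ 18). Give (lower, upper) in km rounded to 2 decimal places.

Per-group SEs: s₁/√n₁ = 10/√13 = 2.7735, s₂/√n₂ = 13/√83 = 1.4269.
Unpooled SE of the difference: √(7.69230225 + 2.03604361) = 3.1190.
Margin of error = t* · SE = 2.101 × 3.1190 = 6.5530.
x̄₁ − x̄₂ = 25.8 − 32.4 = -6.6000.
CI: -6.6000 ± 6.5530 = (-13.15, -0.05).

(-13.15, -0.05)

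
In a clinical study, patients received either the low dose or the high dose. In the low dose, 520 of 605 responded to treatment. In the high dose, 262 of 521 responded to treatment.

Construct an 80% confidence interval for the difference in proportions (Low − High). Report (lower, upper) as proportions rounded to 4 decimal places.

(0.3232, 0.3900)

First, p̂₁ = 520/605 = 0.8595; p̂₂ = 262/521 = 0.5029.
The two standard errors are √(0.8595×0.1405/605) = 0.01413 and √(0.5029×0.4971/521) = 0.02191.
Because the samples are independent, SE_diff = √(0.01413² + 0.02191²) = 0.02607.
Using z* = 1.282 for 80%, ME = 1.282 × 0.02607 = 0.03342.
p̂₁ − p̂₂ = 0.3566; interval 0.3566 ± 0.03342 gives (0.3232, 0.3900).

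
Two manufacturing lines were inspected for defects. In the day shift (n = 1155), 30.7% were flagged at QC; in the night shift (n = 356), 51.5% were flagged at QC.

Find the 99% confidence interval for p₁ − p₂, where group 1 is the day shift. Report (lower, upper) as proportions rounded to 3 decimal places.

SE₁ = √(p̂₁(1−p̂₁)/n₁) = √(0.3070·0.6930/1155) = 0.01357; SE₂ = √(0.5150·0.4850/356) = 0.02649.
Independent samples: SE of the difference = √(SE₁² + SE₂²) = √(0.0001841449 + 0.0007017201) = 0.02976.
z* for 99% confidence is 2.576, so the margin of error is 2.576 × 0.02976 = 0.07666.
Point estimate p̂₁ − p̂₂ = 0.3070 − 0.5150 = -0.2080.
-0.2080 ± 0.07666 → (-0.285, -0.131).

(-0.285, -0.131)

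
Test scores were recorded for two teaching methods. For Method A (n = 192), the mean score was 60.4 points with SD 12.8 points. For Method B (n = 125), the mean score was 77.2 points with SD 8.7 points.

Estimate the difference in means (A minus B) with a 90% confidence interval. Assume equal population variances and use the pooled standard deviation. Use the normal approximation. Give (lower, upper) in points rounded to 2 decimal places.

(-18.95, -14.65)

Pooled variance s_p² = [191·12.8² + 124·8.7²] / (192+125−2) = 129.1397, so s_p = 11.3640.
SE_diff = s_p·√(1/n₁ + 1/n₂) = 11.3640·√(1/192 + 1/125) = 1.3060.
z* = 1.645; margin = 1.645 × 1.3060 = 2.1484.
Difference = 60.4 − 77.2 = -16.8000.
-16.8000 ± 2.1484 → (-18.95, -14.65).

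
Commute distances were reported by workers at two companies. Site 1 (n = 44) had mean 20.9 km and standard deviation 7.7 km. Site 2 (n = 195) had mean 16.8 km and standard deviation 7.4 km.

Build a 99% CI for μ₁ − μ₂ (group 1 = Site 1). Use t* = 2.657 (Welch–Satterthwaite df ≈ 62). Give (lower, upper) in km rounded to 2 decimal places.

Standard errors of each mean: 7.7/√44 = 1.1608 and 7.4/√195 = 0.5299.
SE(x̄₁ − x̄₂) = √(1.1608² + 0.5299²) = 1.2760 for independent samples with unequal variances.
With t* = 2.657, the margin is 2.657 × 1.2760 = 3.3903.
x̄₁ − x̄₂ = 20.9 − 16.8 = 4.1000; the interval is 4.1000 ± 3.3903 = (0.71, 7.49).

(0.71, 7.49)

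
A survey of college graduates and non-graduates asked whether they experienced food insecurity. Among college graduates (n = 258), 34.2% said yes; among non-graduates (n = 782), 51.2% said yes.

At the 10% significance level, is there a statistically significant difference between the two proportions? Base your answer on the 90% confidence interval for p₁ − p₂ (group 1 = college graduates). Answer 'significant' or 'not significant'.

SE₁ = √(p̂₁(1−p̂₁)/n₁) = √(0.3420·0.6580/258) = 0.02953; SE₂ = √(0.5120·0.4880/782) = 0.01787.
Independent samples: SE of the difference = √(SE₁² + SE₂²) = √(0.0008720209 + 0.0003193369) = 0.03452.
z* for 90% confidence is 1.645, so the margin of error is 1.645 × 0.03452 = 0.05679.
Point estimate p̂₁ − p̂₂ = 0.3420 − 0.5120 = -0.1700.
-0.1700 ± 0.05679 → (-0.22679, -0.11321).
The interval (-0.22679, -0.11321) does not contain 0, so the difference is significant.

significant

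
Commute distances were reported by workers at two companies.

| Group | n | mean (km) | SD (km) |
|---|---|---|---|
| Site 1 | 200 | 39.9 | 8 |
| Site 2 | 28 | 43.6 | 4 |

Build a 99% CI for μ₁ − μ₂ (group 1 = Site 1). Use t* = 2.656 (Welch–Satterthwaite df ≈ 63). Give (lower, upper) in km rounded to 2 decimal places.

(-6.21, -1.19)

Standard errors of each mean: 8/√200 = 0.5657 and 4/√28 = 0.7559.
SE(x̄₁ − x̄₂) = √(0.5657² + 0.7559²) = 0.9441 for independent samples with unequal variances.
With t* = 2.656, the margin is 2.656 × 0.9441 = 2.5075.
x̄₁ − x̄₂ = 39.9 − 43.6 = -3.7000; the interval is -3.7000 ± 2.5075 = (-6.21, -1.19).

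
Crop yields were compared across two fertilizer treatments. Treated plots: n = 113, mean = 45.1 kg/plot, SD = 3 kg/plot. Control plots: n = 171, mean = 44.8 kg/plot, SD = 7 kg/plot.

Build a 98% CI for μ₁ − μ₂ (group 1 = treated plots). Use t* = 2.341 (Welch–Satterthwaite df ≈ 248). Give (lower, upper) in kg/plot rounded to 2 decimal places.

(-1.12, 1.72)

SE₁ = s₁/√n₁ = 3/√113 = 0.2822; SE₂ = 7/√171 = 0.5353.
Independent samples, unequal variances: SE_diff = √(SE₁² + SE₂²) = √(0.07963684 + 0.28654609) = 0.6051.
t* = 2.341, so margin of error = 2.341 × 0.6051 = 1.4165.
Difference in means = 45.1 − 44.8 = 0.3000.
0.3000 ± 1.4165 → (-1.12, 1.72).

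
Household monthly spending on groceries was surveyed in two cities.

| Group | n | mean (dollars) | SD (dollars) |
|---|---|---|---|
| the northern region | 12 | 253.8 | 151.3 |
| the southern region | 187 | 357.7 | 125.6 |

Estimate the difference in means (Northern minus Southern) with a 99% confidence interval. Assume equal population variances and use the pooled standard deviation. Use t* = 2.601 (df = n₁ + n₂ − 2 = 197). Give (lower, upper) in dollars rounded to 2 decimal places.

Pooled variance s_p² = [11·151.3² + 186·125.6²] / (12+187−2) = 16172.7185, so s_p = 127.1720.
SE_diff = s_p·√(1/n₁ + 1/n₂) = 127.1720·√(1/12 + 1/187) = 37.8710.
t* = 2.601; margin = 2.601 × 37.8710 = 98.5025.
Difference = 253.8 − 357.7 = -103.9000.
-103.9000 ± 98.5025 → (-202.40, -5.40).

(-202.40, -5.40)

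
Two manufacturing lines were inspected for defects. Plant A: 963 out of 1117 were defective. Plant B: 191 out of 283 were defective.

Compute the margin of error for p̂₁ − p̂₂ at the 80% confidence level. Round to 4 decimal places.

First, p̂₁ = 963/1117 = 0.8621; p̂₂ = 191/283 = 0.6749.
The two standard errors are √(0.8621×0.1379/1117) = 0.01032 and √(0.6749×0.3251/283) = 0.02784.
Because the samples are independent, SE_diff = √(0.01032² + 0.02784²) = 0.02969.
Using z* = 1.282 for 80%, ME = 1.282 × 0.02969 = 0.03806.

0.0381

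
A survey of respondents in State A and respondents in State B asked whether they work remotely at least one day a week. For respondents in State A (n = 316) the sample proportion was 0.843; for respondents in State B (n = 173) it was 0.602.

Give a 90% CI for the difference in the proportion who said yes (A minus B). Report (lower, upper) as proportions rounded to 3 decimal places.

The two standard errors are √(0.8430×0.1570/316) = 0.02047 and √(0.6020×0.3980/173) = 0.03721.
Because the samples are independent, SE_diff = √(0.02047² + 0.03721²) = 0.04247.
Using z* = 1.645 for 90%, ME = 1.645 × 0.04247 = 0.06986.
p̂₁ − p̂₂ = 0.2410; interval 0.2410 ± 0.06986 gives (0.171, 0.311).

(0.171, 0.311)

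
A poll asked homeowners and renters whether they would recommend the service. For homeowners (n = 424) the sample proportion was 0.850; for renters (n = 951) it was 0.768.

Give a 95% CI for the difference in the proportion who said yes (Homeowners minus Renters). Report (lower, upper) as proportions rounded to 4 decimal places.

SE₁ = √(p̂₁(1−p̂₁)/n₁) = √(0.8500·0.1500/424) = 0.01734; SE₂ = √(0.7680·0.2320/951) = 0.01369.
Independent samples: SE of the difference = √(SE₁² + SE₂²) = √(0.0003006756 + 0.0001874161) = 0.02209.
z* for 95% confidence is 1.960, so the margin of error is 1.960 × 0.02209 = 0.04330.
Point estimate p̂₁ − p̂₂ = 0.8500 − 0.7680 = 0.0820.
0.0820 ± 0.04330 → (0.0387, 0.1253).

(0.0387, 0.1253)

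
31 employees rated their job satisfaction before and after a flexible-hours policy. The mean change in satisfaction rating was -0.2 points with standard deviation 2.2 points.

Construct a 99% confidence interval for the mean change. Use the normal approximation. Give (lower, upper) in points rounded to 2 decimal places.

Paired design: SE = s_d/√n = 2.2/√31 = 0.3951.
z* = 2.576; margin of error = 2.576 × 0.3951 = 1.0178.
-0.2 ± 1.0178 → (-1.22, 0.82).

(-1.22, 0.82)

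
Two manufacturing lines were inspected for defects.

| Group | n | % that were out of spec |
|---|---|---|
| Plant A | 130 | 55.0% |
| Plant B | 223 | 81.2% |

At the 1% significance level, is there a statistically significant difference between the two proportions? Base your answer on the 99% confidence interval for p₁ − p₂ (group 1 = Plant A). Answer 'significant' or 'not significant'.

significant

Each SE is √(p̂(1−p̂)/n): √(0.5500·0.4500/130) = 0.04363 and √(0.8120·0.1880/223) = 0.02616.
SE(p̂₁ − p̂₂) = √(SE₁² + SE₂²) = √(0.0019035769 + 0.0006843456) = 0.05087, since the two samples are independent.
At 99% confidence z* = 2.576; margin = 2.576 × 0.05087 = 0.13104.
The difference is 0.5500 − 0.8120 = -0.2620, so the interval is -0.2620 ± 0.13104 = (-0.39304, -0.13096).
The interval (-0.39304, -0.13096) does not contain 0, so the difference is significant.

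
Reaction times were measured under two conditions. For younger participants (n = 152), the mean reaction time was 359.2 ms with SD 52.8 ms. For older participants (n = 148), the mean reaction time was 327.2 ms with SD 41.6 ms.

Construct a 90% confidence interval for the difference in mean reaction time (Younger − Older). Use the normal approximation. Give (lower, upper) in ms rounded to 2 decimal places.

SE₁ = s₁/√n₁ = 52.8/√152 = 4.2826; SE₂ = 41.6/√148 = 3.4195.
Independent samples, unequal variances: SE_diff = √(SE₁² + SE₂²) = √(18.34066276 + 11.69298025) = 5.4803.
z* = 1.645, so margin of error = 1.645 × 5.4803 = 9.0151.
Difference in means = 359.2 − 327.2 = 32.0000.
32.0000 ± 9.0151 → (22.98, 41.02).

(22.98, 41.02)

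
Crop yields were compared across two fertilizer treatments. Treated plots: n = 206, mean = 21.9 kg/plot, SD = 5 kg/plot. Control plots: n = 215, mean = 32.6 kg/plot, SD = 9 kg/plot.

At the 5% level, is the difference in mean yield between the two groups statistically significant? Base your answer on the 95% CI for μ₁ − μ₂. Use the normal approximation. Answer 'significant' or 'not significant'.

significant

Per-group SEs: s₁/√n₁ = 5/√206 = 0.3484, s₂/√n₂ = 9/√215 = 0.6138.
Unpooled SE of the difference: √(0.12138256 + 0.37675044) = 0.7058.
Margin of error = z* · SE = 1.960 × 0.7058 = 1.3834.
x̄₁ − x̄₂ = 21.9 − 32.6 = -10.7000.
CI: -10.7000 ± 1.3834 = (-12.0834, -9.3166).
The interval (-12.0834, -9.3166) does not contain 0, so the difference is significant.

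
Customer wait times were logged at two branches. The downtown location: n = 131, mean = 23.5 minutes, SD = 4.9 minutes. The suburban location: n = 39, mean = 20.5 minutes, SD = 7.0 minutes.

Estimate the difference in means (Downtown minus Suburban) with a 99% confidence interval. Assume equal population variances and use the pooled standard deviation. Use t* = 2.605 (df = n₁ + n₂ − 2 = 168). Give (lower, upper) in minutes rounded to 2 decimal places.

(0.41, 5.59)

s_p = √[((n₁−1)s₁² + (n₂−1)s₂²)/(n₁+n₂−2)] = √[(130·4.9² + 38·7.0²)/168] = 5.4463.
SE = 5.4463·√(1/131 + 1/39) = 0.9935.
With t* = 2.605, margin = 2.605 × 0.9935 = 2.5881.
x̄₁ − x̄₂ = 23.5 − 20.5 = 3.0000; interval 3.0000 ± 2.5881 = (0.41, 5.59).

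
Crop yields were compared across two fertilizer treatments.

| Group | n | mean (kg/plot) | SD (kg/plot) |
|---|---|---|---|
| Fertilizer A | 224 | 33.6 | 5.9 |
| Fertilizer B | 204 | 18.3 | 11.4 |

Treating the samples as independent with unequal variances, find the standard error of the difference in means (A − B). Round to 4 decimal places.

0.8902

Per-group SEs: s₁/√n₁ = 5.9/√224 = 0.3942, s₂/√n₂ = 11.4/√204 = 0.7982.
Unpooled SE of the difference: √(0.15539364 + 0.63712324) = 0.8902.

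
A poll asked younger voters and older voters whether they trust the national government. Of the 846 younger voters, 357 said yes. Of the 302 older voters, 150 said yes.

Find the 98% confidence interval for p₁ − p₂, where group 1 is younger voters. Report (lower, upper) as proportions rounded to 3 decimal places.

Sample proportions: 357/846 = 0.4220, 150/302 = 0.4967.
Each SE is √(p̂(1−p̂)/n): √(0.4220·0.5780/846) = 0.01698 and √(0.4967·0.5033/302) = 0.02877.
SE(p̂₁ − p̂₂) = √(SE₁² + SE₂²) = √(0.0002883204 + 0.0008277129) = 0.03341, since the two samples are independent.
At 98% confidence z* = 2.326; margin = 2.326 × 0.03341 = 0.07771.
The difference is 0.4220 − 0.4967 = -0.0747, so the interval is -0.0747 ± 0.07771 = (-0.152, 0.003).

(-0.152, 0.003)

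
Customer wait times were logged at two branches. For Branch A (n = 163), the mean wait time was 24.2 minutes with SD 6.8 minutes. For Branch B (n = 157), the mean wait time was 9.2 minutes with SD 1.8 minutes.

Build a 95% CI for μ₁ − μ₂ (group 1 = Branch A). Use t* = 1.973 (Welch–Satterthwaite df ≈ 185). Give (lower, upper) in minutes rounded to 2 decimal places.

(13.91, 16.09)

Per-group SEs: s₁/√n₁ = 6.8/√163 = 0.5326, s₂/√n₂ = 1.8/√157 = 0.1437.
Unpooled SE of the difference: √(0.28366276 + 0.02064969) = 0.5516.
Margin of error = t* · SE = 1.973 × 0.5516 = 1.0883.
x̄₁ − x̄₂ = 24.2 − 9.2 = 15.0000.
CI: 15.0000 ± 1.0883 = (13.91, 16.09).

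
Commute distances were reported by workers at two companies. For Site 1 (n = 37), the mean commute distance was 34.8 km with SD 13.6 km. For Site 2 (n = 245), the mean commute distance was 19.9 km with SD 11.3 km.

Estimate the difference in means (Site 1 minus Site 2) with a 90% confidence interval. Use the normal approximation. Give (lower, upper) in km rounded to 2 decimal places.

(11.04, 18.76)

SE₁ = s₁/√n₁ = 13.6/√37 = 2.2358; SE₂ = 11.3/√245 = 0.7219.
Independent samples, unequal variances: SE_diff = √(SE₁² + SE₂²) = √(4.99880164 + 0.52113961) = 2.3495.
z* = 1.645, so margin of error = 1.645 × 2.3495 = 3.8649.
Difference in means = 34.8 − 19.9 = 14.9000.
14.9000 ± 3.8649 → (11.04, 18.76).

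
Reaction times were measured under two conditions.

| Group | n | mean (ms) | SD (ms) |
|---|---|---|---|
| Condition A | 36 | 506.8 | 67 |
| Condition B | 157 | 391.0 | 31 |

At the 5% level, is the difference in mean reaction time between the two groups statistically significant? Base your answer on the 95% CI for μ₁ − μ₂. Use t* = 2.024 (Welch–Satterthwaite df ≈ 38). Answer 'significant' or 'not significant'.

significant

Standard errors of each mean: 67/√36 = 11.1667 and 31/√157 = 2.4741.
SE(x̄₁ − x̄₂) = √(11.1667² + 2.4741²) = 11.4375 for independent samples with unequal variances.
With t* = 2.024, the margin is 2.024 × 11.4375 = 23.1495.
x̄₁ − x̄₂ = 506.8 − 391.0 = 115.8000; the interval is 115.8000 ± 23.1495 = (92.6505, 138.9495).
The interval (92.6505, 138.9495) does not contain 0, so the difference is significant.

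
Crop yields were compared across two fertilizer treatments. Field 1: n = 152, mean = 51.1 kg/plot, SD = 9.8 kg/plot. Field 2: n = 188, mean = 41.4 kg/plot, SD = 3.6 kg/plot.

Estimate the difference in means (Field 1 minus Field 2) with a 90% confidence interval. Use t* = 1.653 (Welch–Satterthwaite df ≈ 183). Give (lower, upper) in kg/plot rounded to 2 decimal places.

Standard errors of each mean: 9.8/√152 = 0.7949 and 3.6/√188 = 0.2626.
SE(x̄₁ − x̄₂) = √(0.7949² + 0.2626²) = 0.8372 for independent samples with unequal variances.
With t* = 1.653, the margin is 1.653 × 0.8372 = 1.3839.
x̄₁ − x̄₂ = 51.1 − 41.4 = 9.7000; the interval is 9.7000 ± 1.3839 = (8.32, 11.08).

(8.32, 11.08)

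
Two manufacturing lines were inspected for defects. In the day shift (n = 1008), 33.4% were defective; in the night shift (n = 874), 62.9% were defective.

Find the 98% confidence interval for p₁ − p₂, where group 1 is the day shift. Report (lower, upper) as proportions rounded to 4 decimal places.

Each SE is √(p̂(1−p̂)/n): √(0.3340·0.6660/1008) = 0.01486 and √(0.6290·0.3710/874) = 0.01634.
SE(p̂₁ − p̂₂) = √(SE₁² + SE₂²) = √(0.0002208196 + 0.0002669956) = 0.02209, since the two samples are independent.
At 98% confidence z* = 2.326; margin = 2.326 × 0.02209 = 0.05138.
The difference is 0.3340 − 0.6290 = -0.2950, so the interval is -0.2950 ± 0.05138 = (-0.3464, -0.2436).

(-0.3464, -0.2436)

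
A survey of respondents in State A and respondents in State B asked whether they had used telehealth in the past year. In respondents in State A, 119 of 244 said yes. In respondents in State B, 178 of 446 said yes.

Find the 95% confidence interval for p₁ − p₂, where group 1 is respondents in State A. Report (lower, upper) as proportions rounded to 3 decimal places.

Sample proportions: 119/244 = 0.4877, 178/446 = 0.3991.
Each SE is √(p̂(1−p̂)/n): √(0.4877·0.5123/244) = 0.03200 and √(0.3991·0.6009/446) = 0.02319.
SE(p̂₁ − p̂₂) = √(SE₁² + SE₂²) = √(0.001024 + 0.0005377761) = 0.03952, since the two samples are independent.
At 95% confidence z* = 1.960; margin = 1.960 × 0.03952 = 0.07746.
The difference is 0.4877 − 0.3991 = 0.0886, so the interval is 0.0886 ± 0.07746 = (0.011, 0.166).

(0.011, 0.166)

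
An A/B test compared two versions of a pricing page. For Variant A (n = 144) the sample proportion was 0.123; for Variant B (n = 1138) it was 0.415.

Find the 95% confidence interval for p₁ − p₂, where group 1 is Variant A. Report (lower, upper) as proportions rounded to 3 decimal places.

(-0.353, -0.231)

The two standard errors are √(0.1230×0.8770/144) = 0.02737 and √(0.4150×0.5850/1138) = 0.01461.
Because the samples are independent, SE_diff = √(0.02737² + 0.01461²) = 0.03103.
Using z* = 1.960 for 95%, ME = 1.960 × 0.03103 = 0.06082.
p̂₁ − p̂₂ = -0.2920; interval -0.2920 ± 0.06082 gives (-0.353, -0.231).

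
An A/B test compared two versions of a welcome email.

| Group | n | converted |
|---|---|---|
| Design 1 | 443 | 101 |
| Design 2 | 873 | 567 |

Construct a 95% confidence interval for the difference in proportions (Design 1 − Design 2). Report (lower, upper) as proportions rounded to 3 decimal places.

First, p̂₁ = 101/443 = 0.2280; p̂₂ = 567/873 = 0.6495.
The two standard errors are √(0.2280×0.7720/443) = 0.01993 and √(0.6495×0.3505/873) = 0.01615.
Because the samples are independent, SE_diff = √(0.01993² + 0.01615²) = 0.02565.
Using z* = 1.960 for 95%, ME = 1.960 × 0.02565 = 0.05027.
p̂₁ − p̂₂ = -0.4215; interval -0.4215 ± 0.05027 gives (-0.472, -0.371).

(-0.472, -0.371)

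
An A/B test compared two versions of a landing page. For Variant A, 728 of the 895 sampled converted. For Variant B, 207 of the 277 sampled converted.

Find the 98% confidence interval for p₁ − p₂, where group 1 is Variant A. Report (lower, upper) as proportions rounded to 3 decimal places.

Sample proportions: 728/895 = 0.8134, 207/277 = 0.7473.
Each SE is √(p̂(1−p̂)/n): √(0.8134·0.1866/895) = 0.01302 and √(0.7473·0.2527/277) = 0.02611.
SE(p̂₁ − p̂₂) = √(SE₁² + SE₂²) = √(0.0001695204 + 0.0006817321) = 0.02918, since the two samples are independent.
At 98% confidence z* = 2.326; margin = 2.326 × 0.02918 = 0.06787.
The difference is 0.8134 − 0.7473 = 0.0661, so the interval is 0.0661 ± 0.06787 = (-0.002, 0.134).

(-0.002, 0.134)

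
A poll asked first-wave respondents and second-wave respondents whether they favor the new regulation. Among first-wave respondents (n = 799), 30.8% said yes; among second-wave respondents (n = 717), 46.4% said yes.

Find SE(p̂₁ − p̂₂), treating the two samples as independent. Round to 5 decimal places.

SE₁ = √(p̂₁(1−p̂₁)/n₁) = √(0.3080·0.6920/799) = 0.01633; SE₂ = √(0.4640·0.5360/717) = 0.01862.
Independent samples: SE of the difference = √(SE₁² + SE₂²) = √(0.0002666689 + 0.0003467044) = 0.02477.

0.02477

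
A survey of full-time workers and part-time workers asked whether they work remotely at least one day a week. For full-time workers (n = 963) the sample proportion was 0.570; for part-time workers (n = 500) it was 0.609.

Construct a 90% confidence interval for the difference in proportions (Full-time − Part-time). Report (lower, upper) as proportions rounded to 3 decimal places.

(-0.083, 0.005)

Each SE is √(p̂(1−p̂)/n): √(0.5700·0.4300/963) = 0.01595 and √(0.6090·0.3910/500) = 0.02182.
SE(p̂₁ − p̂₂) = √(SE₁² + SE₂²) = √(0.0002544025 + 0.0004761124) = 0.02703, since the two samples are independent.
At 90% confidence z* = 1.645; margin = 1.645 × 0.02703 = 0.04446.
The difference is 0.5700 − 0.6090 = -0.0390, so the interval is -0.0390 ± 0.04446 = (-0.083, 0.005).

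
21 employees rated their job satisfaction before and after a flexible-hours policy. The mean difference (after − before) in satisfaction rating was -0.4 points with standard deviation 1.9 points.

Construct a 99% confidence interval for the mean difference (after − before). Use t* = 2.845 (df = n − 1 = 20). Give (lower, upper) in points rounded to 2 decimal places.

Paired design: SE = s_d/√n = 1.9/√21 = 0.4146.
t* = 2.845; margin of error = 2.845 × 0.4146 = 1.1795.
-0.4 ± 1.1795 → (-1.58, 0.78).

(-1.58, 0.78)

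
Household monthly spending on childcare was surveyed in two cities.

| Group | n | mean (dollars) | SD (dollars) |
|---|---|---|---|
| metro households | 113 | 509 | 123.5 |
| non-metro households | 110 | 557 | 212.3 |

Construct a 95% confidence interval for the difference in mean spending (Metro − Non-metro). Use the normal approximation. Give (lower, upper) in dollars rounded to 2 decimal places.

Per-group SEs: s₁/√n₁ = 123.5/√113 = 11.6179, s₂/√n₂ = 212.3/√110 = 20.2420.
Unpooled SE of the difference: √(134.97560041 + 409.738564) = 23.3391.
Margin of error = z* · SE = 1.960 × 23.3391 = 45.7446.
x̄₁ − x̄₂ = 509 − 557 = -48.0000.
CI: -48.0000 ± 45.7446 = (-93.74, -2.26).

(-93.74, -2.26)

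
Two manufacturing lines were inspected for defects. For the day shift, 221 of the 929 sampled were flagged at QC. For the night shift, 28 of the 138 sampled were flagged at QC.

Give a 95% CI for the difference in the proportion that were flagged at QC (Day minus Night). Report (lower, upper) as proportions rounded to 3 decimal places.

(-0.037, 0.107)

First, p̂₁ = 221/929 = 0.2379; p̂₂ = 28/138 = 0.2029.
The two standard errors are √(0.2379×0.7621/929) = 0.01397 and √(0.2029×0.7971/138) = 0.03423.
Because the samples are independent, SE_diff = √(0.01397² + 0.03423²) = 0.03697.
Using z* = 1.960 for 95%, ME = 1.960 × 0.03697 = 0.07246.
p̂₁ − p̂₂ = 0.0350; interval 0.0350 ± 0.07246 gives (-0.037, 0.107).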